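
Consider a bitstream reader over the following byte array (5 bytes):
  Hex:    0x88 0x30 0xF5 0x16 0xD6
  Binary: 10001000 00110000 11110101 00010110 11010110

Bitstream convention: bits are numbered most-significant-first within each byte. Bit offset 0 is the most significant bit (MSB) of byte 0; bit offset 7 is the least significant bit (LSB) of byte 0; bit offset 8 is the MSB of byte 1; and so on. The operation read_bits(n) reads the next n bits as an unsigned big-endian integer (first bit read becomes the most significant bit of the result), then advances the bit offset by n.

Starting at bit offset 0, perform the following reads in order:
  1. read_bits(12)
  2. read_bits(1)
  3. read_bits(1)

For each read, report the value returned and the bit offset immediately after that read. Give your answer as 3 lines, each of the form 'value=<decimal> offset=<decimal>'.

Answer: value=2179 offset=12
value=0 offset=13
value=0 offset=14

Derivation:
Read 1: bits[0:12] width=12 -> value=2179 (bin 100010000011); offset now 12 = byte 1 bit 4; 28 bits remain
Read 2: bits[12:13] width=1 -> value=0 (bin 0); offset now 13 = byte 1 bit 5; 27 bits remain
Read 3: bits[13:14] width=1 -> value=0 (bin 0); offset now 14 = byte 1 bit 6; 26 bits remain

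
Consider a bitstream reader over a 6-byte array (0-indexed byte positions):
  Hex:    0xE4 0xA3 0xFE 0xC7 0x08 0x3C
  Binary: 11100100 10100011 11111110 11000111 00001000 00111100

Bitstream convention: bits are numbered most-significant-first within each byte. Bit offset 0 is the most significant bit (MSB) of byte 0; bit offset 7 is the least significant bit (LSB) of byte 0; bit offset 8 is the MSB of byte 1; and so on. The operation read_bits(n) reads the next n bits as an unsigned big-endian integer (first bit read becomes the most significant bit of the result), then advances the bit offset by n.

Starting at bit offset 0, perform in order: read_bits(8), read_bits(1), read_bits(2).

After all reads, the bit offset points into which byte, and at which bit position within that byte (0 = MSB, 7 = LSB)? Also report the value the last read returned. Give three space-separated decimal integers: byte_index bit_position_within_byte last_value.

Answer: 1 3 1

Derivation:
Read 1: bits[0:8] width=8 -> value=228 (bin 11100100); offset now 8 = byte 1 bit 0; 40 bits remain
Read 2: bits[8:9] width=1 -> value=1 (bin 1); offset now 9 = byte 1 bit 1; 39 bits remain
Read 3: bits[9:11] width=2 -> value=1 (bin 01); offset now 11 = byte 1 bit 3; 37 bits remain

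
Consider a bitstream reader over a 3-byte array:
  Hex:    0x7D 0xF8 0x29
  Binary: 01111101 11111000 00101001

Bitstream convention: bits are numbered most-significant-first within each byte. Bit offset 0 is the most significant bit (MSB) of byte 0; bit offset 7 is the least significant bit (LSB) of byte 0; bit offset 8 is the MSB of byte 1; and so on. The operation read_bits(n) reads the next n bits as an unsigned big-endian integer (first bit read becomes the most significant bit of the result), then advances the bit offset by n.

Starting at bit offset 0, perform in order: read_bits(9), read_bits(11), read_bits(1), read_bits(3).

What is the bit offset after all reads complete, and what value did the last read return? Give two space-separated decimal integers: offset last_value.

Read 1: bits[0:9] width=9 -> value=251 (bin 011111011); offset now 9 = byte 1 bit 1; 15 bits remain
Read 2: bits[9:20] width=11 -> value=1922 (bin 11110000010); offset now 20 = byte 2 bit 4; 4 bits remain
Read 3: bits[20:21] width=1 -> value=1 (bin 1); offset now 21 = byte 2 bit 5; 3 bits remain
Read 4: bits[21:24] width=3 -> value=1 (bin 001); offset now 24 = byte 3 bit 0; 0 bits remain

Answer: 24 1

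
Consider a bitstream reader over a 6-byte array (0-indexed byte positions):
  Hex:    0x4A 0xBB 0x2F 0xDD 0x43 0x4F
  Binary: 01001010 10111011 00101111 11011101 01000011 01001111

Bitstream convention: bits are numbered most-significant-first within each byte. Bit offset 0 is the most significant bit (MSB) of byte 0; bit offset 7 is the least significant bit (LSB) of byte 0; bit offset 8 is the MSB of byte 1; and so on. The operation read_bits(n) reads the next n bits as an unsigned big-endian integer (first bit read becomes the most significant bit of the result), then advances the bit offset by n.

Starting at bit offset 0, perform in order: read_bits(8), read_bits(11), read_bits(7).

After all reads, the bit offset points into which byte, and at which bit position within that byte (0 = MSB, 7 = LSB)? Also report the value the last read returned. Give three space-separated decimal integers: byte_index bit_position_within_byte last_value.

Answer: 3 2 63

Derivation:
Read 1: bits[0:8] width=8 -> value=74 (bin 01001010); offset now 8 = byte 1 bit 0; 40 bits remain
Read 2: bits[8:19] width=11 -> value=1497 (bin 10111011001); offset now 19 = byte 2 bit 3; 29 bits remain
Read 3: bits[19:26] width=7 -> value=63 (bin 0111111); offset now 26 = byte 3 bit 2; 22 bits remain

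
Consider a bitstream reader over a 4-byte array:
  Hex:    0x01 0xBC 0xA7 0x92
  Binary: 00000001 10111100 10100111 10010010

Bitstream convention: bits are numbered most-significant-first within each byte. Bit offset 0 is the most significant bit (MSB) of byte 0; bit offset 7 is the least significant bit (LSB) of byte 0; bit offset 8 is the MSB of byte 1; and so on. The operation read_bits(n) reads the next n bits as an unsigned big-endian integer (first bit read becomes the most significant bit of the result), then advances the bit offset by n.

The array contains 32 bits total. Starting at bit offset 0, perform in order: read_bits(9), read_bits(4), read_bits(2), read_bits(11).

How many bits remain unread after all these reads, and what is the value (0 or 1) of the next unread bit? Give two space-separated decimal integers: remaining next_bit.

Read 1: bits[0:9] width=9 -> value=3 (bin 000000011); offset now 9 = byte 1 bit 1; 23 bits remain
Read 2: bits[9:13] width=4 -> value=7 (bin 0111); offset now 13 = byte 1 bit 5; 19 bits remain
Read 3: bits[13:15] width=2 -> value=2 (bin 10); offset now 15 = byte 1 bit 7; 17 bits remain
Read 4: bits[15:26] width=11 -> value=670 (bin 01010011110); offset now 26 = byte 3 bit 2; 6 bits remain

Answer: 6 0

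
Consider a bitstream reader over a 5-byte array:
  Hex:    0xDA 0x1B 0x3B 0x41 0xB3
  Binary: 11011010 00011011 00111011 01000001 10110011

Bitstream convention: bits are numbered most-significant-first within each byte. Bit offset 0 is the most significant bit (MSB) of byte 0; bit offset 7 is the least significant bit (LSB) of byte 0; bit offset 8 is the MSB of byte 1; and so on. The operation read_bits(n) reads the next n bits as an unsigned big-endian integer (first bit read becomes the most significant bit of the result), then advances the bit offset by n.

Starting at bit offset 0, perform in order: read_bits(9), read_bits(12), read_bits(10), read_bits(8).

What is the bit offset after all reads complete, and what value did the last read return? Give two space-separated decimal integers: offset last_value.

Read 1: bits[0:9] width=9 -> value=436 (bin 110110100); offset now 9 = byte 1 bit 1; 31 bits remain
Read 2: bits[9:21] width=12 -> value=871 (bin 001101100111); offset now 21 = byte 2 bit 5; 19 bits remain
Read 3: bits[21:31] width=10 -> value=416 (bin 0110100000); offset now 31 = byte 3 bit 7; 9 bits remain
Read 4: bits[31:39] width=8 -> value=217 (bin 11011001); offset now 39 = byte 4 bit 7; 1 bits remain

Answer: 39 217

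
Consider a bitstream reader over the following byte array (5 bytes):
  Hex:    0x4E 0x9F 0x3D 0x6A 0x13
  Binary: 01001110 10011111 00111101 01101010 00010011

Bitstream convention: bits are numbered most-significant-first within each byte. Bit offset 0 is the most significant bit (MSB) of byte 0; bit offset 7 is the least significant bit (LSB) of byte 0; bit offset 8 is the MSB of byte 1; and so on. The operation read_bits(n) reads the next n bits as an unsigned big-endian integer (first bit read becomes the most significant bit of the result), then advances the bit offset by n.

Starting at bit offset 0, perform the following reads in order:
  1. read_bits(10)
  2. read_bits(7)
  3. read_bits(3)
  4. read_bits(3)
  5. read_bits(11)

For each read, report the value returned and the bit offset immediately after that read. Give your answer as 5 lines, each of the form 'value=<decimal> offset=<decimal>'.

Answer: value=314 offset=10
value=62 offset=17
value=3 offset=20
value=6 offset=23
value=1448 offset=34

Derivation:
Read 1: bits[0:10] width=10 -> value=314 (bin 0100111010); offset now 10 = byte 1 bit 2; 30 bits remain
Read 2: bits[10:17] width=7 -> value=62 (bin 0111110); offset now 17 = byte 2 bit 1; 23 bits remain
Read 3: bits[17:20] width=3 -> value=3 (bin 011); offset now 20 = byte 2 bit 4; 20 bits remain
Read 4: bits[20:23] width=3 -> value=6 (bin 110); offset now 23 = byte 2 bit 7; 17 bits remain
Read 5: bits[23:34] width=11 -> value=1448 (bin 10110101000); offset now 34 = byte 4 bit 2; 6 bits remain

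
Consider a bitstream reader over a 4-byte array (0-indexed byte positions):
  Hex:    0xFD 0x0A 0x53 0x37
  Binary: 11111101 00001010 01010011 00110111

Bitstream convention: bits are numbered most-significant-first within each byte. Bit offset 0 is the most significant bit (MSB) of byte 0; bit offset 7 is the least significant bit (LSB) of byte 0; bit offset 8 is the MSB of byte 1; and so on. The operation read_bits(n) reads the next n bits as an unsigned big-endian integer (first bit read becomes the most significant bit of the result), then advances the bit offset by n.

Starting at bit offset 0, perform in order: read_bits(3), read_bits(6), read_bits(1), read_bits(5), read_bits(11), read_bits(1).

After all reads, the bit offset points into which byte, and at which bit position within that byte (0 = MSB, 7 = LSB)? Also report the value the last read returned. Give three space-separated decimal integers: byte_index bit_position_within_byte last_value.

Answer: 3 3 1

Derivation:
Read 1: bits[0:3] width=3 -> value=7 (bin 111); offset now 3 = byte 0 bit 3; 29 bits remain
Read 2: bits[3:9] width=6 -> value=58 (bin 111010); offset now 9 = byte 1 bit 1; 23 bits remain
Read 3: bits[9:10] width=1 -> value=0 (bin 0); offset now 10 = byte 1 bit 2; 22 bits remain
Read 4: bits[10:15] width=5 -> value=5 (bin 00101); offset now 15 = byte 1 bit 7; 17 bits remain
Read 5: bits[15:26] width=11 -> value=332 (bin 00101001100); offset now 26 = byte 3 bit 2; 6 bits remain
Read 6: bits[26:27] width=1 -> value=1 (bin 1); offset now 27 = byte 3 bit 3; 5 bits remain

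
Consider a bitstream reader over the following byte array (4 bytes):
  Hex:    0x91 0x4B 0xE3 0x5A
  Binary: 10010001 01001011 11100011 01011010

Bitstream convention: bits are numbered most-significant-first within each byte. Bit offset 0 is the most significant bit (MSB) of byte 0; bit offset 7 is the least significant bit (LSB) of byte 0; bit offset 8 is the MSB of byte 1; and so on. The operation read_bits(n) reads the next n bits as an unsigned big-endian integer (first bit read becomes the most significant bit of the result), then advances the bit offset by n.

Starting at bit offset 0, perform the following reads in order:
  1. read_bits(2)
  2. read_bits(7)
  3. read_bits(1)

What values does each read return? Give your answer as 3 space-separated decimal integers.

Answer: 2 34 1

Derivation:
Read 1: bits[0:2] width=2 -> value=2 (bin 10); offset now 2 = byte 0 bit 2; 30 bits remain
Read 2: bits[2:9] width=7 -> value=34 (bin 0100010); offset now 9 = byte 1 bit 1; 23 bits remain
Read 3: bits[9:10] width=1 -> value=1 (bin 1); offset now 10 = byte 1 bit 2; 22 bits remain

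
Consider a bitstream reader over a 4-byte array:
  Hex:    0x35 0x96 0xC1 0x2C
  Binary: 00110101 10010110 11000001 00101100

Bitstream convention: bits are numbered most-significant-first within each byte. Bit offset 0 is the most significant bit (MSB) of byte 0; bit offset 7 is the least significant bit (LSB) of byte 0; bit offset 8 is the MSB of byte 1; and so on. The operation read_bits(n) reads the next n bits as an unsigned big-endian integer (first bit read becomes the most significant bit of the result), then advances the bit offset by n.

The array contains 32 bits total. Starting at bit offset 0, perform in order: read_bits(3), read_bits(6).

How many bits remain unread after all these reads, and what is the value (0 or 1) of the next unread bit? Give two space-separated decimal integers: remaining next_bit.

Read 1: bits[0:3] width=3 -> value=1 (bin 001); offset now 3 = byte 0 bit 3; 29 bits remain
Read 2: bits[3:9] width=6 -> value=43 (bin 101011); offset now 9 = byte 1 bit 1; 23 bits remain

Answer: 23 0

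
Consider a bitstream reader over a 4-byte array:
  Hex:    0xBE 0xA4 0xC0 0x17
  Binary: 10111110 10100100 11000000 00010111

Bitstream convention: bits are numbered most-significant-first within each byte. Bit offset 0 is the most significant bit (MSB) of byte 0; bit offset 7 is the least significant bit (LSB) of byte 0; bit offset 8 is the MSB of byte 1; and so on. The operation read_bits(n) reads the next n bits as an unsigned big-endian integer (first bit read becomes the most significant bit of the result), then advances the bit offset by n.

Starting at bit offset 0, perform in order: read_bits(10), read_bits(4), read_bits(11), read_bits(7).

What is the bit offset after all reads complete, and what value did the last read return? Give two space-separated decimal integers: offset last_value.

Read 1: bits[0:10] width=10 -> value=762 (bin 1011111010); offset now 10 = byte 1 bit 2; 22 bits remain
Read 2: bits[10:14] width=4 -> value=9 (bin 1001); offset now 14 = byte 1 bit 6; 18 bits remain
Read 3: bits[14:25] width=11 -> value=384 (bin 00110000000); offset now 25 = byte 3 bit 1; 7 bits remain
Read 4: bits[25:32] width=7 -> value=23 (bin 0010111); offset now 32 = byte 4 bit 0; 0 bits remain

Answer: 32 23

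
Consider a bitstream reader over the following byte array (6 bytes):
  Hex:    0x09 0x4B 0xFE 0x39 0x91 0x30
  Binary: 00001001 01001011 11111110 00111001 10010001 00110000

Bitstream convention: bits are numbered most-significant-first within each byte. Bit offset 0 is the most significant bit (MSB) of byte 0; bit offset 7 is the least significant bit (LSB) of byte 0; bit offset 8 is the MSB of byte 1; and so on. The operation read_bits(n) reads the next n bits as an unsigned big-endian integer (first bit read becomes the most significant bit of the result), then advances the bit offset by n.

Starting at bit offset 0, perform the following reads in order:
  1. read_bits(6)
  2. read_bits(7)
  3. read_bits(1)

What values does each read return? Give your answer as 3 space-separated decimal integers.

Answer: 2 41 0

Derivation:
Read 1: bits[0:6] width=6 -> value=2 (bin 000010); offset now 6 = byte 0 bit 6; 42 bits remain
Read 2: bits[6:13] width=7 -> value=41 (bin 0101001); offset now 13 = byte 1 bit 5; 35 bits remain
Read 3: bits[13:14] width=1 -> value=0 (bin 0); offset now 14 = byte 1 bit 6; 34 bits remain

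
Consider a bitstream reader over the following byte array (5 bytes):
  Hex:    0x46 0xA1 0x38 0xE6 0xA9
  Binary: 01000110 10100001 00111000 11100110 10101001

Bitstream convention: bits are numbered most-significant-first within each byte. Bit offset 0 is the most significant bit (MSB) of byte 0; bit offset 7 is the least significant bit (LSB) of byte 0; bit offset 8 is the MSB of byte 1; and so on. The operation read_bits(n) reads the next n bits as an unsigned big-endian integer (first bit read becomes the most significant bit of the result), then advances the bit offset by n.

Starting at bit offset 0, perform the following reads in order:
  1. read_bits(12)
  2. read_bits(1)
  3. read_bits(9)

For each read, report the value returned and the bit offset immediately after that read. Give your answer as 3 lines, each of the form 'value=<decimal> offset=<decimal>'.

Read 1: bits[0:12] width=12 -> value=1130 (bin 010001101010); offset now 12 = byte 1 bit 4; 28 bits remain
Read 2: bits[12:13] width=1 -> value=0 (bin 0); offset now 13 = byte 1 bit 5; 27 bits remain
Read 3: bits[13:22] width=9 -> value=78 (bin 001001110); offset now 22 = byte 2 bit 6; 18 bits remain

Answer: value=1130 offset=12
value=0 offset=13
value=78 offset=22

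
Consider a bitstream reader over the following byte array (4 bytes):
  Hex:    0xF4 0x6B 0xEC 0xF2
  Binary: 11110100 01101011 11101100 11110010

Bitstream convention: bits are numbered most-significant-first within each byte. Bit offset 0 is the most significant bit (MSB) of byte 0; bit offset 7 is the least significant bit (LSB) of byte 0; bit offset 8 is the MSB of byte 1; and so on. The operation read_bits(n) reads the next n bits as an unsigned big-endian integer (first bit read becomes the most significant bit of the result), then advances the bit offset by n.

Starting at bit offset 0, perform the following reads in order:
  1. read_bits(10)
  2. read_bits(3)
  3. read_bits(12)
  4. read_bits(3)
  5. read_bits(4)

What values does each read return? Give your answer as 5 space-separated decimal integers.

Read 1: bits[0:10] width=10 -> value=977 (bin 1111010001); offset now 10 = byte 1 bit 2; 22 bits remain
Read 2: bits[10:13] width=3 -> value=5 (bin 101); offset now 13 = byte 1 bit 5; 19 bits remain
Read 3: bits[13:25] width=12 -> value=2009 (bin 011111011001); offset now 25 = byte 3 bit 1; 7 bits remain
Read 4: bits[25:28] width=3 -> value=7 (bin 111); offset now 28 = byte 3 bit 4; 4 bits remain
Read 5: bits[28:32] width=4 -> value=2 (bin 0010); offset now 32 = byte 4 bit 0; 0 bits remain

Answer: 977 5 2009 7 2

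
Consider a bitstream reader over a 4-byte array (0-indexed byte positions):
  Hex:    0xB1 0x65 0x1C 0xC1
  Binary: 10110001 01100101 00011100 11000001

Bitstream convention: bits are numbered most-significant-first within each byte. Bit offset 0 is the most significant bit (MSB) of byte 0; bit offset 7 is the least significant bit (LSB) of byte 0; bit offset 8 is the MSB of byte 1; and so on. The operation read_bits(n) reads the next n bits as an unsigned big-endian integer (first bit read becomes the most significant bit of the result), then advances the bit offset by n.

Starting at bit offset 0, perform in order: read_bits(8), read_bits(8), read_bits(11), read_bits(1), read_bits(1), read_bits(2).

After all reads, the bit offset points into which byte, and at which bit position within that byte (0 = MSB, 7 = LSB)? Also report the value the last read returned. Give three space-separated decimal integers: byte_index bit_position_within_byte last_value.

Answer: 3 7 0

Derivation:
Read 1: bits[0:8] width=8 -> value=177 (bin 10110001); offset now 8 = byte 1 bit 0; 24 bits remain
Read 2: bits[8:16] width=8 -> value=101 (bin 01100101); offset now 16 = byte 2 bit 0; 16 bits remain
Read 3: bits[16:27] width=11 -> value=230 (bin 00011100110); offset now 27 = byte 3 bit 3; 5 bits remain
Read 4: bits[27:28] width=1 -> value=0 (bin 0); offset now 28 = byte 3 bit 4; 4 bits remain
Read 5: bits[28:29] width=1 -> value=0 (bin 0); offset now 29 = byte 3 bit 5; 3 bits remain
Read 6: bits[29:31] width=2 -> value=0 (bin 00); offset now 31 = byte 3 bit 7; 1 bits remain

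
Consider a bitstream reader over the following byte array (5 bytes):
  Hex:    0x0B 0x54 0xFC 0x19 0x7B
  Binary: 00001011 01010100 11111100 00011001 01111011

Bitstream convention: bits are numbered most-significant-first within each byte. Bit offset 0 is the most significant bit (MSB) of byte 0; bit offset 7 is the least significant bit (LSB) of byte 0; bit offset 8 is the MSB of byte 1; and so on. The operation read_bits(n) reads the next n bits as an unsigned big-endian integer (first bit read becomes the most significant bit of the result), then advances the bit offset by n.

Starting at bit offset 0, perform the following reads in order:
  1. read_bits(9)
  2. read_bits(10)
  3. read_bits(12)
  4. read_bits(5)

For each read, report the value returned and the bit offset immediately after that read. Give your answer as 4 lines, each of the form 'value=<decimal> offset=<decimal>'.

Read 1: bits[0:9] width=9 -> value=22 (bin 000010110); offset now 9 = byte 1 bit 1; 31 bits remain
Read 2: bits[9:19] width=10 -> value=679 (bin 1010100111); offset now 19 = byte 2 bit 3; 21 bits remain
Read 3: bits[19:31] width=12 -> value=3596 (bin 111000001100); offset now 31 = byte 3 bit 7; 9 bits remain
Read 4: bits[31:36] width=5 -> value=23 (bin 10111); offset now 36 = byte 4 bit 4; 4 bits remain

Answer: value=22 offset=9
value=679 offset=19
value=3596 offset=31
value=23 offset=36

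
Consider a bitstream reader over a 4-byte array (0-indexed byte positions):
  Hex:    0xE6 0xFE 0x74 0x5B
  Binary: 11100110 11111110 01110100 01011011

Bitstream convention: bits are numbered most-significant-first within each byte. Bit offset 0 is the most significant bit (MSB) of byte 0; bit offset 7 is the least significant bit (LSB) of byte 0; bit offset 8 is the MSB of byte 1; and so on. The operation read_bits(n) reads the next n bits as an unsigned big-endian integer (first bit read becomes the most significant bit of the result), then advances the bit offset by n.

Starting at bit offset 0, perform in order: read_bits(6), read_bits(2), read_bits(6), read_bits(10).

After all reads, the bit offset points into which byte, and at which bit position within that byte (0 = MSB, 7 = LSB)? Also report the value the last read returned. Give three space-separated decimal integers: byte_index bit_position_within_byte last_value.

Answer: 3 0 628

Derivation:
Read 1: bits[0:6] width=6 -> value=57 (bin 111001); offset now 6 = byte 0 bit 6; 26 bits remain
Read 2: bits[6:8] width=2 -> value=2 (bin 10); offset now 8 = byte 1 bit 0; 24 bits remain
Read 3: bits[8:14] width=6 -> value=63 (bin 111111); offset now 14 = byte 1 bit 6; 18 bits remain
Read 4: bits[14:24] width=10 -> value=628 (bin 1001110100); offset now 24 = byte 3 bit 0; 8 bits remain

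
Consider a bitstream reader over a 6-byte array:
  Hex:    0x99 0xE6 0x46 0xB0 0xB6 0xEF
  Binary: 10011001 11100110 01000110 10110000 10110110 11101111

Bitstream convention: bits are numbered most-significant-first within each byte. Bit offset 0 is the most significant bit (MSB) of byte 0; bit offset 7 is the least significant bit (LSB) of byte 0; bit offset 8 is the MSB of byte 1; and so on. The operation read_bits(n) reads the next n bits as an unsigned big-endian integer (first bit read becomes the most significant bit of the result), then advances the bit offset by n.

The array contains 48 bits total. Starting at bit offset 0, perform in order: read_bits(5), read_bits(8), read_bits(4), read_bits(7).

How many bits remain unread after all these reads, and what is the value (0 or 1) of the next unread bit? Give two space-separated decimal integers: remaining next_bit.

Read 1: bits[0:5] width=5 -> value=19 (bin 10011); offset now 5 = byte 0 bit 5; 43 bits remain
Read 2: bits[5:13] width=8 -> value=60 (bin 00111100); offset now 13 = byte 1 bit 5; 35 bits remain
Read 3: bits[13:17] width=4 -> value=12 (bin 1100); offset now 17 = byte 2 bit 1; 31 bits remain
Read 4: bits[17:24] width=7 -> value=70 (bin 1000110); offset now 24 = byte 3 bit 0; 24 bits remain

Answer: 24 1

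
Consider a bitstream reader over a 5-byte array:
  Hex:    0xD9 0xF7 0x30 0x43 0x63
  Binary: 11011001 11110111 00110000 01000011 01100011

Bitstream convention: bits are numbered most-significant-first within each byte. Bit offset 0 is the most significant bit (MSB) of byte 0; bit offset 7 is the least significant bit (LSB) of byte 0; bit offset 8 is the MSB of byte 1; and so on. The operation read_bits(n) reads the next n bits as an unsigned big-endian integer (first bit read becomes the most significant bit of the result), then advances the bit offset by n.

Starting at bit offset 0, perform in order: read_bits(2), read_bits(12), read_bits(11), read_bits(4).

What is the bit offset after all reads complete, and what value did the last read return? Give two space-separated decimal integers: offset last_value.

Read 1: bits[0:2] width=2 -> value=3 (bin 11); offset now 2 = byte 0 bit 2; 38 bits remain
Read 2: bits[2:14] width=12 -> value=1661 (bin 011001111101); offset now 14 = byte 1 bit 6; 26 bits remain
Read 3: bits[14:25] width=11 -> value=1632 (bin 11001100000); offset now 25 = byte 3 bit 1; 15 bits remain
Read 4: bits[25:29] width=4 -> value=8 (bin 1000); offset now 29 = byte 3 bit 5; 11 bits remain

Answer: 29 8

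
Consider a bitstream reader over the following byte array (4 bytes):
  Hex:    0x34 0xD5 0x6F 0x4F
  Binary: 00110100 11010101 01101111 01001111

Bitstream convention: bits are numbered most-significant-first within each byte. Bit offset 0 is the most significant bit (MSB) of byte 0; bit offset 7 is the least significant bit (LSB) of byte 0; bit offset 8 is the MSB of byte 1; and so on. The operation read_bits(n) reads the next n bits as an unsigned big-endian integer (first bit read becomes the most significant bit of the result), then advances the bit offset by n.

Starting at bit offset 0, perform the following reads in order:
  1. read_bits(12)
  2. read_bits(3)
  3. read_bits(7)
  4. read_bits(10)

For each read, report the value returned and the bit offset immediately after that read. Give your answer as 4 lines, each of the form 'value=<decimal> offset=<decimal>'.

Answer: value=845 offset=12
value=2 offset=15
value=91 offset=22
value=847 offset=32

Derivation:
Read 1: bits[0:12] width=12 -> value=845 (bin 001101001101); offset now 12 = byte 1 bit 4; 20 bits remain
Read 2: bits[12:15] width=3 -> value=2 (bin 010); offset now 15 = byte 1 bit 7; 17 bits remain
Read 3: bits[15:22] width=7 -> value=91 (bin 1011011); offset now 22 = byte 2 bit 6; 10 bits remain
Read 4: bits[22:32] width=10 -> value=847 (bin 1101001111); offset now 32 = byte 4 bit 0; 0 bits remain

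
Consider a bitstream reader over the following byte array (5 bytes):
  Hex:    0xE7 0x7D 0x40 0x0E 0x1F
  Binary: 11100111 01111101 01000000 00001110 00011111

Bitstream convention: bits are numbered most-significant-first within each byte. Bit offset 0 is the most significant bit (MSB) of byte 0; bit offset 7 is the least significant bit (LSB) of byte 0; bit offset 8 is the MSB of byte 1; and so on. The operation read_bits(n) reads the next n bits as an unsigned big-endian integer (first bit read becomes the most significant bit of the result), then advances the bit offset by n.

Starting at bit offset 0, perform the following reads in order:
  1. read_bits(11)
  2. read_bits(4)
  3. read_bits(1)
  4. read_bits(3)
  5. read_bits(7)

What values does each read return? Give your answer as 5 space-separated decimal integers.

Answer: 1851 14 1 2 0

Derivation:
Read 1: bits[0:11] width=11 -> value=1851 (bin 11100111011); offset now 11 = byte 1 bit 3; 29 bits remain
Read 2: bits[11:15] width=4 -> value=14 (bin 1110); offset now 15 = byte 1 bit 7; 25 bits remain
Read 3: bits[15:16] width=1 -> value=1 (bin 1); offset now 16 = byte 2 bit 0; 24 bits remain
Read 4: bits[16:19] width=3 -> value=2 (bin 010); offset now 19 = byte 2 bit 3; 21 bits remain
Read 5: bits[19:26] width=7 -> value=0 (bin 0000000); offset now 26 = byte 3 bit 2; 14 bits remain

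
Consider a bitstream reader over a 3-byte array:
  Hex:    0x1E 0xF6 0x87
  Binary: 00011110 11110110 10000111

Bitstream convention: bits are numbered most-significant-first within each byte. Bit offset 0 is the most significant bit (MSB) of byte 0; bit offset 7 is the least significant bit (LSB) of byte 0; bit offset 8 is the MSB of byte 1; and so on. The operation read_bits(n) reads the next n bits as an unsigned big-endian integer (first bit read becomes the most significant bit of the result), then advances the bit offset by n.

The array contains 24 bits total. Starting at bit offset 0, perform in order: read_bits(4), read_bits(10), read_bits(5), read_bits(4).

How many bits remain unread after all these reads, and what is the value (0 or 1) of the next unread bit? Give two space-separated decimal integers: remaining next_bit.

Answer: 1 1

Derivation:
Read 1: bits[0:4] width=4 -> value=1 (bin 0001); offset now 4 = byte 0 bit 4; 20 bits remain
Read 2: bits[4:14] width=10 -> value=957 (bin 1110111101); offset now 14 = byte 1 bit 6; 10 bits remain
Read 3: bits[14:19] width=5 -> value=20 (bin 10100); offset now 19 = byte 2 bit 3; 5 bits remain
Read 4: bits[19:23] width=4 -> value=3 (bin 0011); offset now 23 = byte 2 bit 7; 1 bits remain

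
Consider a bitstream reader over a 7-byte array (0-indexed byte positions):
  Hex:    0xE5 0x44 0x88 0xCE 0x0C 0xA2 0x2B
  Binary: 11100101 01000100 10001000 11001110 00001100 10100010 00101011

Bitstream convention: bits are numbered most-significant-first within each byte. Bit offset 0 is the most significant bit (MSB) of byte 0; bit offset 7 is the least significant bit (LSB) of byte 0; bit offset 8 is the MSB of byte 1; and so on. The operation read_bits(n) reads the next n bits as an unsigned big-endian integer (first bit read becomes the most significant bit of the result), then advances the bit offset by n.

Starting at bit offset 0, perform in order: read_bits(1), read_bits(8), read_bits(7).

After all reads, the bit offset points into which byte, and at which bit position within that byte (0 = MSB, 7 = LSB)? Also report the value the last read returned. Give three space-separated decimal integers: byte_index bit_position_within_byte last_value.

Read 1: bits[0:1] width=1 -> value=1 (bin 1); offset now 1 = byte 0 bit 1; 55 bits remain
Read 2: bits[1:9] width=8 -> value=202 (bin 11001010); offset now 9 = byte 1 bit 1; 47 bits remain
Read 3: bits[9:16] width=7 -> value=68 (bin 1000100); offset now 16 = byte 2 bit 0; 40 bits remain

Answer: 2 0 68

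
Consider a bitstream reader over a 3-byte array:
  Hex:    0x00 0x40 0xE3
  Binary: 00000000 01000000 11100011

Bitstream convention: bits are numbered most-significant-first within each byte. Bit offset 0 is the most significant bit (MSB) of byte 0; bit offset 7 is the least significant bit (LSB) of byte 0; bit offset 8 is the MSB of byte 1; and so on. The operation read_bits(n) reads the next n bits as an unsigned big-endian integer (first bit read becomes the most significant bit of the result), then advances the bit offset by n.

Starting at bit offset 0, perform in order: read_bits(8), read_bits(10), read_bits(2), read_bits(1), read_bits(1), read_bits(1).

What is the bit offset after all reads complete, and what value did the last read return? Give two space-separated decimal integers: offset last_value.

Answer: 23 1

Derivation:
Read 1: bits[0:8] width=8 -> value=0 (bin 00000000); offset now 8 = byte 1 bit 0; 16 bits remain
Read 2: bits[8:18] width=10 -> value=259 (bin 0100000011); offset now 18 = byte 2 bit 2; 6 bits remain
Read 3: bits[18:20] width=2 -> value=2 (bin 10); offset now 20 = byte 2 bit 4; 4 bits remain
Read 4: bits[20:21] width=1 -> value=0 (bin 0); offset now 21 = byte 2 bit 5; 3 bits remain
Read 5: bits[21:22] width=1 -> value=0 (bin 0); offset now 22 = byte 2 bit 6; 2 bits remain
Read 6: bits[22:23] width=1 -> value=1 (bin 1); offset now 23 = byte 2 bit 7; 1 bits remain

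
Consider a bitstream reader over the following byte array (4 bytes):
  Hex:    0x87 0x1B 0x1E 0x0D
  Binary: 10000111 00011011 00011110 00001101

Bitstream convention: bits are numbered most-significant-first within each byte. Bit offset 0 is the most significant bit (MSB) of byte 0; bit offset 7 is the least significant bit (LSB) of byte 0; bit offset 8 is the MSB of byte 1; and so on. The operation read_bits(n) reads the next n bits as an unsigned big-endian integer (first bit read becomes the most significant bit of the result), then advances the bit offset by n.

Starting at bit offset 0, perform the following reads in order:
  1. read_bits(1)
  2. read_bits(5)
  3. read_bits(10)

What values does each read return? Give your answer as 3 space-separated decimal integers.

Answer: 1 1 795

Derivation:
Read 1: bits[0:1] width=1 -> value=1 (bin 1); offset now 1 = byte 0 bit 1; 31 bits remain
Read 2: bits[1:6] width=5 -> value=1 (bin 00001); offset now 6 = byte 0 bit 6; 26 bits remain
Read 3: bits[6:16] width=10 -> value=795 (bin 1100011011); offset now 16 = byte 2 bit 0; 16 bits remain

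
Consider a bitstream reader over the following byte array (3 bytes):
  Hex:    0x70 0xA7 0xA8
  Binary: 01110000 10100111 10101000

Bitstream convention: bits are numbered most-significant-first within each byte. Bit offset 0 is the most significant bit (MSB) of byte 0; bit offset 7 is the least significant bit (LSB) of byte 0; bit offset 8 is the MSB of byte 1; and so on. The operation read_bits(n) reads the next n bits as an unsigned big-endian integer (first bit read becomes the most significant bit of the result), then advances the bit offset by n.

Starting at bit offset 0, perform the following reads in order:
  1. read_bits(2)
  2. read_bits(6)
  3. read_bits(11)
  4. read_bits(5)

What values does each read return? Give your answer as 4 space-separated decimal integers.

Read 1: bits[0:2] width=2 -> value=1 (bin 01); offset now 2 = byte 0 bit 2; 22 bits remain
Read 2: bits[2:8] width=6 -> value=48 (bin 110000); offset now 8 = byte 1 bit 0; 16 bits remain
Read 3: bits[8:19] width=11 -> value=1341 (bin 10100111101); offset now 19 = byte 2 bit 3; 5 bits remain
Read 4: bits[19:24] width=5 -> value=8 (bin 01000); offset now 24 = byte 3 bit 0; 0 bits remain

Answer: 1 48 1341 8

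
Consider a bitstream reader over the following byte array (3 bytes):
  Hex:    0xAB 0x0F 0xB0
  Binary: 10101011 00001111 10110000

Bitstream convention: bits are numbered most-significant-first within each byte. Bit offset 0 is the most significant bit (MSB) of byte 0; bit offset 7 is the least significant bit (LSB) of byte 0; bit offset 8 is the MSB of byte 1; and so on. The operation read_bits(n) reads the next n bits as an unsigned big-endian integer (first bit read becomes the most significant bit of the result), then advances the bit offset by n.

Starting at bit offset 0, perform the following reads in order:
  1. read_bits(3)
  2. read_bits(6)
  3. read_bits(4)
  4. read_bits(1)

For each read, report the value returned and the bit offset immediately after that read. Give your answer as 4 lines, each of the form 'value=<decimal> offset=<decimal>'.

Read 1: bits[0:3] width=3 -> value=5 (bin 101); offset now 3 = byte 0 bit 3; 21 bits remain
Read 2: bits[3:9] width=6 -> value=22 (bin 010110); offset now 9 = byte 1 bit 1; 15 bits remain
Read 3: bits[9:13] width=4 -> value=1 (bin 0001); offset now 13 = byte 1 bit 5; 11 bits remain
Read 4: bits[13:14] width=1 -> value=1 (bin 1); offset now 14 = byte 1 bit 6; 10 bits remain

Answer: value=5 offset=3
value=22 offset=9
value=1 offset=13
value=1 offset=14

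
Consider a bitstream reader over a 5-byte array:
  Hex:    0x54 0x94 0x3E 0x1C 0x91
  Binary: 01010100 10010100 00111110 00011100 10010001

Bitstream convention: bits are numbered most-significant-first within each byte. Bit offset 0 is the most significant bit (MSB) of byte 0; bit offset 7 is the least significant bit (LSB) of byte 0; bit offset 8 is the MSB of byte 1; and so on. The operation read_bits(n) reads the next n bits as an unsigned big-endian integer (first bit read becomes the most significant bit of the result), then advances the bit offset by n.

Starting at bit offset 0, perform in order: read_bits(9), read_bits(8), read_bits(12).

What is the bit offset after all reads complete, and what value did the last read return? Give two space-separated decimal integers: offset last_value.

Read 1: bits[0:9] width=9 -> value=169 (bin 010101001); offset now 9 = byte 1 bit 1; 31 bits remain
Read 2: bits[9:17] width=8 -> value=40 (bin 00101000); offset now 17 = byte 2 bit 1; 23 bits remain
Read 3: bits[17:29] width=12 -> value=1987 (bin 011111000011); offset now 29 = byte 3 bit 5; 11 bits remain

Answer: 29 1987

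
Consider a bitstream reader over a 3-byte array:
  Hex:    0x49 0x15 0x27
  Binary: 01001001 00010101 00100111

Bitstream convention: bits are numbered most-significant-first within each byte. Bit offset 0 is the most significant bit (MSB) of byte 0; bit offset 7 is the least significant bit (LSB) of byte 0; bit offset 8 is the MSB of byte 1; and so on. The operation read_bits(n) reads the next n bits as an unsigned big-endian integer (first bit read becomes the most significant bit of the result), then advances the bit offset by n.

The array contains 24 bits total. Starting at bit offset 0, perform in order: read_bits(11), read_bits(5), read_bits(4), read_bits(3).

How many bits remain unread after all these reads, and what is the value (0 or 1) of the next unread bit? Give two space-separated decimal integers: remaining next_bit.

Read 1: bits[0:11] width=11 -> value=584 (bin 01001001000); offset now 11 = byte 1 bit 3; 13 bits remain
Read 2: bits[11:16] width=5 -> value=21 (bin 10101); offset now 16 = byte 2 bit 0; 8 bits remain
Read 3: bits[16:20] width=4 -> value=2 (bin 0010); offset now 20 = byte 2 bit 4; 4 bits remain
Read 4: bits[20:23] width=3 -> value=3 (bin 011); offset now 23 = byte 2 bit 7; 1 bits remain

Answer: 1 1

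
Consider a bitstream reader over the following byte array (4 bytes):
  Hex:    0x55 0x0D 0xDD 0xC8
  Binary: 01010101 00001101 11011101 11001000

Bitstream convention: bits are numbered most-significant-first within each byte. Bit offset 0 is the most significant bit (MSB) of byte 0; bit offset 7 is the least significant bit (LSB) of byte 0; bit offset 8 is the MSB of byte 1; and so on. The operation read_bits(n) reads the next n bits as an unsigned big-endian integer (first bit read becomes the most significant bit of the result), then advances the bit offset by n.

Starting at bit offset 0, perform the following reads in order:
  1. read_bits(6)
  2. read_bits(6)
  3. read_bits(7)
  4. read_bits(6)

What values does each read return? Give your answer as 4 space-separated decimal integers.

Answer: 21 16 110 59

Derivation:
Read 1: bits[0:6] width=6 -> value=21 (bin 010101); offset now 6 = byte 0 bit 6; 26 bits remain
Read 2: bits[6:12] width=6 -> value=16 (bin 010000); offset now 12 = byte 1 bit 4; 20 bits remain
Read 3: bits[12:19] width=7 -> value=110 (bin 1101110); offset now 19 = byte 2 bit 3; 13 bits remain
Read 4: bits[19:25] width=6 -> value=59 (bin 111011); offset now 25 = byte 3 bit 1; 7 bits remain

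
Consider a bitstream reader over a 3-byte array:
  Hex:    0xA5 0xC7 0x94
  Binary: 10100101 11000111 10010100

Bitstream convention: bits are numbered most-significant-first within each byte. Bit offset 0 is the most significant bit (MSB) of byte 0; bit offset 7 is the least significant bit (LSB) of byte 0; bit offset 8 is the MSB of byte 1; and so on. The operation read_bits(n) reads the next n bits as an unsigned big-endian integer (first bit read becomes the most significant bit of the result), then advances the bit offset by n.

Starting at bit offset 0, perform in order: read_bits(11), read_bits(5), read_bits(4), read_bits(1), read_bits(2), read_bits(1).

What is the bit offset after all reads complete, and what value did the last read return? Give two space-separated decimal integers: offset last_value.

Read 1: bits[0:11] width=11 -> value=1326 (bin 10100101110); offset now 11 = byte 1 bit 3; 13 bits remain
Read 2: bits[11:16] width=5 -> value=7 (bin 00111); offset now 16 = byte 2 bit 0; 8 bits remain
Read 3: bits[16:20] width=4 -> value=9 (bin 1001); offset now 20 = byte 2 bit 4; 4 bits remain
Read 4: bits[20:21] width=1 -> value=0 (bin 0); offset now 21 = byte 2 bit 5; 3 bits remain
Read 5: bits[21:23] width=2 -> value=2 (bin 10); offset now 23 = byte 2 bit 7; 1 bits remain
Read 6: bits[23:24] width=1 -> value=0 (bin 0); offset now 24 = byte 3 bit 0; 0 bits remain

Answer: 24 0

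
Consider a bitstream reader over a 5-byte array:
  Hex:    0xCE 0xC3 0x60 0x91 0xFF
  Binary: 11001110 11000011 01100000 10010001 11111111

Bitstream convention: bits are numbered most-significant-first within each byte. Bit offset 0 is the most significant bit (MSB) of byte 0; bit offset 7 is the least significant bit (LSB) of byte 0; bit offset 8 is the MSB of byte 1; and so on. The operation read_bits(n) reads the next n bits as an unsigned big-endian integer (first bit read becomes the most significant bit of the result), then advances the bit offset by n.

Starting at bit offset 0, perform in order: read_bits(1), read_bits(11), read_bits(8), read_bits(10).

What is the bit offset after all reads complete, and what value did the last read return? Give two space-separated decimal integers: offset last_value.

Answer: 30 36

Derivation:
Read 1: bits[0:1] width=1 -> value=1 (bin 1); offset now 1 = byte 0 bit 1; 39 bits remain
Read 2: bits[1:12] width=11 -> value=1260 (bin 10011101100); offset now 12 = byte 1 bit 4; 28 bits remain
Read 3: bits[12:20] width=8 -> value=54 (bin 00110110); offset now 20 = byte 2 bit 4; 20 bits remain
Read 4: bits[20:30] width=10 -> value=36 (bin 0000100100); offset now 30 = byte 3 bit 6; 10 bits remain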